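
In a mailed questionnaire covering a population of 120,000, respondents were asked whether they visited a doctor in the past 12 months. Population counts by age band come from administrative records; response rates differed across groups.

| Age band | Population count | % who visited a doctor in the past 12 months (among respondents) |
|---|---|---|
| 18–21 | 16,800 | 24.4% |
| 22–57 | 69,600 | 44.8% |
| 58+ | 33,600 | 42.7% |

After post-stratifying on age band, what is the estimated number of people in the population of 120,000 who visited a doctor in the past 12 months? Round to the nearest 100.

Each cell contributes its population count × the respondent rate:
  18–21: 16,800 × 24.4% = 4099.2
  22–57: 69,600 × 44.8% = 31180.8
  58+: 33,600 × 42.7% = 14347.2
Estimated total = 49627.2 → 49,600.

49,600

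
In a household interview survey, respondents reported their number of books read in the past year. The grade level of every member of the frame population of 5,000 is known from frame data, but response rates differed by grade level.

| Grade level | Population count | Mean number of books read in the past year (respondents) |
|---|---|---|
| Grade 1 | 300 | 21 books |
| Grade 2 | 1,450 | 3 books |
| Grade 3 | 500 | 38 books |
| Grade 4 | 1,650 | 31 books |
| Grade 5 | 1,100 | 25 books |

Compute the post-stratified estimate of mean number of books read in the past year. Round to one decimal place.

21.7

Reweight to the known grade level distribution:
  Grade 1: (300/5,000) × 21 = 1.26
  Grade 2: (1,450/5,000) × 3 = 0.87
  Grade 3: (500/5,000) × 38 = 3.8
  Grade 4: (1,650/5,000) × 31 = 10.23
  Grade 5: (1,100/5,000) × 25 = 5.5
Post-stratified estimate = 21.66 → 21.7.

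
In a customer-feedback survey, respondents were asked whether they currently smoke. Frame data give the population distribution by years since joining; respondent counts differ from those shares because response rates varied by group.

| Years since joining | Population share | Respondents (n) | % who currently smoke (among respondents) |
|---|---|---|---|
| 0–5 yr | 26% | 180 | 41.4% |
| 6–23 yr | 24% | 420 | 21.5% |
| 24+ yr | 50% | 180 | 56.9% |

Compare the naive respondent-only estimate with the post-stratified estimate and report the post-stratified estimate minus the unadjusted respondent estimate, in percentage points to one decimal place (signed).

+10.1 percentage points

Without adjustment, the pooled respondent share is:
  (180/780)×41.4 + (420/780)×21.5 + (180/780)×56.9 = 34.2615%
Post-stratified estimate weights by population shares:
  0.26×41.4 + 0.24×21.5 + 0.5×56.9 = 44.374%
Difference = 44.374 − 34.2615 = 10.1125 pp.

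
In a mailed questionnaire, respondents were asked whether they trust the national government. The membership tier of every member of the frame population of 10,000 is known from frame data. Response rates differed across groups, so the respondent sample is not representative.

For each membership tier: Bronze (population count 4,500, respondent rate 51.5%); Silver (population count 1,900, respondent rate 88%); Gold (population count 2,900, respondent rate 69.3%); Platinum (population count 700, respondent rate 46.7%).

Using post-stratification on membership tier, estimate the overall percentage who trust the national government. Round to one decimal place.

Post-stratification weights by population share, not respondent share:
  Bronze: (4,500/10,000) × 51.5 = 23.175
  Silver: (1,900/10,000) × 88 = 16.72
  Gold: (2,900/10,000) × 69.3 = 20.097
  Platinum: (700/10,000) × 46.7 = 3.269
Post-stratified estimate = 63.261 → 63.3%.

63.3%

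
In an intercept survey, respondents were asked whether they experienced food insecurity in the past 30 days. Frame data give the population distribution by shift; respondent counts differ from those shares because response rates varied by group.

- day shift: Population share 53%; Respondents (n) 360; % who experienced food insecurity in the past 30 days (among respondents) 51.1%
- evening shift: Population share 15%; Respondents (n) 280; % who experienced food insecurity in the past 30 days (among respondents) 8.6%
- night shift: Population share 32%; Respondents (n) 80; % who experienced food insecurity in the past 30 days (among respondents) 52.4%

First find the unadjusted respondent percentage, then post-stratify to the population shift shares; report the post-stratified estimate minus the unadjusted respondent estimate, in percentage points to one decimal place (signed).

Naive respondent-only estimate (weights = respondent counts):
  (360/720)×51.1 + (280/720)×8.6 + (80/720)×52.4 = 34.7167%
Post-stratified estimate weights by population shares:
  0.53×51.1 + 0.15×8.6 + 0.32×52.4 = 45.141%
Difference = 45.141 − 34.7167 = 10.4243 pp.

+10.4 percentage points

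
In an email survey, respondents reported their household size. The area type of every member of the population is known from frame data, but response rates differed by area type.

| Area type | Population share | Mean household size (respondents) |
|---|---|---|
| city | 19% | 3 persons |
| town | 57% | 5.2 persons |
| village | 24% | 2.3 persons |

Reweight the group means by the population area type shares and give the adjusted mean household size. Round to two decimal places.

Each cell contributes population-share × respondent value:
  city: 0.19 × 3 = 0.57
  town: 0.57 × 5.2 = 2.964
  village: 0.24 × 2.3 = 0.552
Post-stratified estimate = 4.086 → 4.09.

4.09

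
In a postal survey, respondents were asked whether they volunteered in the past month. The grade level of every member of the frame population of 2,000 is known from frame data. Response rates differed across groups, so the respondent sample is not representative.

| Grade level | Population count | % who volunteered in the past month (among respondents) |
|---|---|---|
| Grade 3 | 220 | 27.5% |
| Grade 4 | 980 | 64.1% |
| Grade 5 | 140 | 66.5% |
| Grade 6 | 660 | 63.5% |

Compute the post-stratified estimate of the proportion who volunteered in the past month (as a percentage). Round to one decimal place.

60.0%

Weight each group's respondent value by its population share:
  Grade 3: (220/2,000) × 27.5 = 3.025
  Grade 4: (980/2,000) × 64.1 = 31.409
  Grade 5: (140/2,000) × 66.5 = 4.655
  Grade 6: (660/2,000) × 63.5 = 20.955
Post-stratified estimate = 60.044 → 60.0%.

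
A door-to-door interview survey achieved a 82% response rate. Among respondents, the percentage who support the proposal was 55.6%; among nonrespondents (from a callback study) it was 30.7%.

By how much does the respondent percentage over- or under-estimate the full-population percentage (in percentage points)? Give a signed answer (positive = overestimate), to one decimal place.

Nonresponse fraction = 1 − 0.82 = 0.18.
Bias = (nonresponse fraction) × (respondent percentage − nonrespondent percentage)
     = 0.18 × (55.6 − 30.7) = 0.18 × 24.9 = 4.482.

+4.5 percentage points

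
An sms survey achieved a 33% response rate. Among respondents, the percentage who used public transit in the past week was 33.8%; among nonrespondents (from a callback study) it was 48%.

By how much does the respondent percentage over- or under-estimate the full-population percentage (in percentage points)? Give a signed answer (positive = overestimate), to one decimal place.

Nonresponse fraction = 1 − 0.33 = 0.67.
Bias = (nonresponse fraction) × (respondent percentage − nonrespondent percentage)
     = 0.67 × (33.8 − 48) = 0.67 × -14.2 = -9.514.

-9.5 percentage points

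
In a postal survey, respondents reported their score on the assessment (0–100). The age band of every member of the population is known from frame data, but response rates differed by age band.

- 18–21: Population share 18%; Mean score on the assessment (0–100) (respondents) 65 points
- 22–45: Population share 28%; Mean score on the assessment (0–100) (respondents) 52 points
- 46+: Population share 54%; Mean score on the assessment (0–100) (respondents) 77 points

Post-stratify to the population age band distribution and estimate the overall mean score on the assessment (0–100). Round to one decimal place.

Weight each group's respondent value by its population share:
  18–21: 0.18 × 65 = 11.7
  22–45: 0.28 × 52 = 14.56
  46+: 0.54 × 77 = 41.58
Post-stratified estimate = 67.84 → 67.8.

67.8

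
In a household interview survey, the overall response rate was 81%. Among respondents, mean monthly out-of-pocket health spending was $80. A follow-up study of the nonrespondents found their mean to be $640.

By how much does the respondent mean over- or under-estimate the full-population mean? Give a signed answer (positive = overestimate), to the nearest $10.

Nonresponse fraction = 1 − 0.81 = 0.19.
Bias = (nonresponse fraction) × (respondent mean − nonrespondent mean)
     = 0.19 × (80 − 640) = 0.19 × -560 = -106.4.

-$110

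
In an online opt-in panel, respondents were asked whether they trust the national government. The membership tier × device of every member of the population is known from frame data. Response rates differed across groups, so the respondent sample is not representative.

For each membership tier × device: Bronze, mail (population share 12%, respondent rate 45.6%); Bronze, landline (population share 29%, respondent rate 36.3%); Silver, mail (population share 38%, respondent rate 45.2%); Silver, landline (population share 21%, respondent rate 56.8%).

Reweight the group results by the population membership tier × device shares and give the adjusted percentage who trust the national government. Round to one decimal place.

Reweight to the known membership tier × device distribution:
  Bronze, mail: 0.12 × 45.6 = 5.472
  Bronze, landline: 0.29 × 36.3 = 10.527
  Silver, mail: 0.38 × 45.2 = 17.176
  Silver, landline: 0.21 × 56.8 = 11.928
Post-stratified estimate = 45.103 → 45.1%.

45.1%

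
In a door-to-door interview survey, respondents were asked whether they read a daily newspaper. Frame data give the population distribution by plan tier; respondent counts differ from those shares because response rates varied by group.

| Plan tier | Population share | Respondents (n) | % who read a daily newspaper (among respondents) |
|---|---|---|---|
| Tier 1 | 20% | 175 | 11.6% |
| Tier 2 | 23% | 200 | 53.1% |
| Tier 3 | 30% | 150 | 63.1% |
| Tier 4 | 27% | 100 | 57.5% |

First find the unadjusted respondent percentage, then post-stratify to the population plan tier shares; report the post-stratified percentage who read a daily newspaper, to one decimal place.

Unadjusted (pooled respondent) estimate weights by respondent counts:
  (175/625)×11.6 + (200/625)×53.1 + (150/625)×63.1 + (100/625)×57.5 = 44.584%
Post-stratified estimate weights by population shares:
  0.2×11.6 + 0.23×53.1 + 0.3×63.1 + 0.27×57.5 = 48.988%

49.0%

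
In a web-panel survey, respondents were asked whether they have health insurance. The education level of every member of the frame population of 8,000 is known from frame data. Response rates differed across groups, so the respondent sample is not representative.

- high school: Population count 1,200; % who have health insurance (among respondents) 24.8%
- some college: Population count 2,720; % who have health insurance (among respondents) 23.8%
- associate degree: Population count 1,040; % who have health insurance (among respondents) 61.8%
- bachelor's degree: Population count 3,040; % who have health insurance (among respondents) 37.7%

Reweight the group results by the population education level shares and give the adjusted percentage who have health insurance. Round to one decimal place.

Each cell contributes population-share × respondent value:
  high school: (1,200/8,000) × 24.8 = 3.72
  some college: (2,720/8,000) × 23.8 = 8.092
  associate degree: (1,040/8,000) × 61.8 = 8.034
  bachelor's degree: (3,040/8,000) × 37.7 = 14.326
Post-stratified estimate = 34.172 → 34.2%.

34.2%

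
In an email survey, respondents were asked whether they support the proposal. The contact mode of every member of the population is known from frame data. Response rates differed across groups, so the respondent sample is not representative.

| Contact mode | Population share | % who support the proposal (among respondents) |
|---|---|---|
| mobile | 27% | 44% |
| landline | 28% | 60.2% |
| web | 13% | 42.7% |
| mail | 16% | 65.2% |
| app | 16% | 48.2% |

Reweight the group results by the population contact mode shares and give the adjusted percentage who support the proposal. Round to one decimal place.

52.4%

Post-stratification weights by population share, not respondent share:
  mobile: 0.27 × 44 = 11.88
  landline: 0.28 × 60.2 = 16.856
  web: 0.13 × 42.7 = 5.551
  mail: 0.16 × 65.2 = 10.432
  app: 0.16 × 48.2 = 7.712
Post-stratified estimate = 52.431 → 52.4%.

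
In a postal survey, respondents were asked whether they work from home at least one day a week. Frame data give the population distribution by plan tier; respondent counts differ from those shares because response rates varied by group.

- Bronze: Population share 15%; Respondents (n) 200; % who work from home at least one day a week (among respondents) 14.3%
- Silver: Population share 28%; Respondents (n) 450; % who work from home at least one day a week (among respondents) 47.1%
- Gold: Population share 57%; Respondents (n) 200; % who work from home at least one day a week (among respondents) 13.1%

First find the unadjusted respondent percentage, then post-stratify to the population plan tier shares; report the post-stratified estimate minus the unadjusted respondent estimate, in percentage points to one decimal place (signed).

-8.6 percentage points

Naive respondent-only estimate (weights = respondent counts):
  (200/850)×14.3 + (450/850)×47.1 + (200/850)×13.1 = 31.3824%
Reweighting by population plan tier shares:
  0.15×14.3 + 0.28×47.1 + 0.57×13.1 = 22.8%
Difference = 22.8 − 31.3824 = -8.5824 pp.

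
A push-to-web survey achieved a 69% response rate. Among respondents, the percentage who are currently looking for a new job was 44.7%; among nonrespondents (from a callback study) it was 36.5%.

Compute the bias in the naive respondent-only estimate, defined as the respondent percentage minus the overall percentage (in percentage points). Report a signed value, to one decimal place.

+2.5 percentage points

Nonresponse fraction = 1 − 0.69 = 0.31.
Bias = (nonresponse fraction) × (respondent percentage − nonrespondent percentage)
     = 0.31 × (44.7 − 36.5) = 0.31 × 8.2 = 2.542.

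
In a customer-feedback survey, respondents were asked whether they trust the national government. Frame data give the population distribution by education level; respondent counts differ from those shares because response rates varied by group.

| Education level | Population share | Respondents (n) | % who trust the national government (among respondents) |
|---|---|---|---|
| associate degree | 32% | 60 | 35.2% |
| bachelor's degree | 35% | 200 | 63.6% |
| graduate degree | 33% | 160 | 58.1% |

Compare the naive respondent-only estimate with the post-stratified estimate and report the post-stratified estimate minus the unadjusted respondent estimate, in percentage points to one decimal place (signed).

-4.8 percentage points

Naive respondent-only estimate (weights = respondent counts):
  (60/420)×35.2 + (200/420)×63.6 + (160/420)×58.1 = 57.4476%
Post-stratified estimate weights by population shares:
  0.32×35.2 + 0.35×63.6 + 0.33×58.1 = 52.697%
Difference = 52.697 − 57.4476 = -4.7506 pp.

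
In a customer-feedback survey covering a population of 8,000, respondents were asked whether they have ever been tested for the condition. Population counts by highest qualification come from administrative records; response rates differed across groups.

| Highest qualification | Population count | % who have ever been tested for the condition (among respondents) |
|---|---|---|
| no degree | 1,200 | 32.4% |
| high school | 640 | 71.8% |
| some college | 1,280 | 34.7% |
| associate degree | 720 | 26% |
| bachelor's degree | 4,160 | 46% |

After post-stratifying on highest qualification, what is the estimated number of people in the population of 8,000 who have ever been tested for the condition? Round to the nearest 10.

Apply each group's respondent rate to its population count:
  no degree: 1,200 × 32.4% = 388.8
  high school: 640 × 71.8% = 459.52
  some college: 1,280 × 34.7% = 444.16
  associate degree: 720 × 26% = 187.2
  bachelor's degree: 4,160 × 46% = 1913.6
Estimated total = 3393.28 → 3,390.

3,390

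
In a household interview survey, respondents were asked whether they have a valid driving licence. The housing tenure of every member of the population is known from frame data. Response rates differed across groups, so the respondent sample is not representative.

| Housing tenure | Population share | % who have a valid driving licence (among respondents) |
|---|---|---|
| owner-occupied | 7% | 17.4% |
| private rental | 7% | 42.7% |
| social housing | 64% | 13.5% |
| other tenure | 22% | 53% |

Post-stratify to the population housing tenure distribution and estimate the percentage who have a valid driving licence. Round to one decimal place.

24.5%

Each cell contributes population-share × respondent value:
  owner-occupied: 0.07 × 17.4 = 1.218
  private rental: 0.07 × 42.7 = 2.989
  social housing: 0.64 × 13.5 = 8.64
  other tenure: 0.22 × 53 = 11.66
Post-stratified estimate = 24.507 → 24.5%.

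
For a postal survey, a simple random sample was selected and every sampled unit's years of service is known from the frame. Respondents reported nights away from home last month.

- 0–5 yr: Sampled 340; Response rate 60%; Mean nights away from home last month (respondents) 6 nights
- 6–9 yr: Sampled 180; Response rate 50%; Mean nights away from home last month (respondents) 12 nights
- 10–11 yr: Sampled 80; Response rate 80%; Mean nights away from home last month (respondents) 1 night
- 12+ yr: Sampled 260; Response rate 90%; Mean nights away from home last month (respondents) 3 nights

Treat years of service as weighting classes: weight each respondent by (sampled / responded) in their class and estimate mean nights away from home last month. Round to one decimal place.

Each respondent's weight = sampled/responded in their class; summing within a class gives n_sampled, so:
  0–5 yr: 340 × 6 = 2040
  6–9 yr: 180 × 12 = 2160
  10–11 yr: 80 × 1 = 80
  12+ yr: 260 × 3 = 780
Adjusted estimate = 5060 / 860 = 5.88372 → 5.9.

5.9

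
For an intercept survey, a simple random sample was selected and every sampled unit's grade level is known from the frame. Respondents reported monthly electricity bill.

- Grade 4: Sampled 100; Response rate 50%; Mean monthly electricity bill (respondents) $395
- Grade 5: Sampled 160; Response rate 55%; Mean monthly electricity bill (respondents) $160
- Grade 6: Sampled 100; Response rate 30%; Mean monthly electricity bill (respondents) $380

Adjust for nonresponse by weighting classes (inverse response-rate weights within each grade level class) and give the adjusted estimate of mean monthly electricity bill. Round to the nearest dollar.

Weighting each respondent by the inverse class response rate inflates each class back to its sampled size, so the class weight is n_sampled:
  Grade 4: 100 × 395 = 39,500
  Grade 5: 160 × 160 = 25,600
  Grade 6: 100 × 380 = 38,000
Adjusted estimate = 103,100 / 360 = 286.389 → $286.

$286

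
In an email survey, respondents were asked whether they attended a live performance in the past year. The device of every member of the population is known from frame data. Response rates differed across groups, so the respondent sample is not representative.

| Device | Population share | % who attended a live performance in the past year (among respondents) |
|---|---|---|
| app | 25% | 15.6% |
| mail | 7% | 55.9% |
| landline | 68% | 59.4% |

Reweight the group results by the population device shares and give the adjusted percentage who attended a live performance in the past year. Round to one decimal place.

48.2%

Each cell contributes population-share × respondent value:
  app: 0.25 × 15.6 = 3.9
  mail: 0.07 × 55.9 = 3.913
  landline: 0.68 × 59.4 = 40.392
Post-stratified estimate = 48.205 → 48.2%.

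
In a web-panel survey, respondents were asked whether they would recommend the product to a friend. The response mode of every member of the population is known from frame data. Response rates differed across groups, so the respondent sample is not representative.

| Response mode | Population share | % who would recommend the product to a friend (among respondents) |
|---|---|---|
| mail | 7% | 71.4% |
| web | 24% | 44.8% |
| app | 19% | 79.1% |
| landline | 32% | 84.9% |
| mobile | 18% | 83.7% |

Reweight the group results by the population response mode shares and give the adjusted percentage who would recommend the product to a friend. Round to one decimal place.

73.0%

Weight each group's respondent value by its population share:
  mail: 0.07 × 71.4 = 4.998
  web: 0.24 × 44.8 = 10.752
  app: 0.19 × 79.1 = 15.029
  landline: 0.32 × 84.9 = 27.168
  mobile: 0.18 × 83.7 = 15.066
Post-stratified estimate = 73.013 → 73.0%.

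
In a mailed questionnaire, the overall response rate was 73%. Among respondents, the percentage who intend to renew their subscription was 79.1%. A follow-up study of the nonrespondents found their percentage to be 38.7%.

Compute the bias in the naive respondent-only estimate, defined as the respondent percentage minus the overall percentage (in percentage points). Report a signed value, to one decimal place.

Nonresponse fraction = 1 − 0.73 = 0.27.
Bias = (nonresponse fraction) × (respondent percentage − nonrespondent percentage)
     = 0.27 × (79.1 − 38.7) = 0.27 × 40.4 = 10.908.

+10.9 percentage points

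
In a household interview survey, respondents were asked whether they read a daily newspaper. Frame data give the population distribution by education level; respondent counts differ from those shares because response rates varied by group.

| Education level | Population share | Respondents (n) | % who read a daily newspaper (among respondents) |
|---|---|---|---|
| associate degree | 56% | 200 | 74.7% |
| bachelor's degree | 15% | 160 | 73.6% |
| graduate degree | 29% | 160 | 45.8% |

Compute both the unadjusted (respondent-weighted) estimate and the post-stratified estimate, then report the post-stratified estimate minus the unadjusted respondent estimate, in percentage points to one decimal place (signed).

+0.7 percentage points

Unadjusted (pooled respondent) estimate weights by respondent counts:
  (200/520)×74.7 + (160/520)×73.6 + (160/520)×45.8 = 65.4692%
Post-stratifying to population shares instead:
  0.56×74.7 + 0.15×73.6 + 0.29×45.8 = 66.154%
Difference = 66.154 − 65.4692 = 0.6848 pp.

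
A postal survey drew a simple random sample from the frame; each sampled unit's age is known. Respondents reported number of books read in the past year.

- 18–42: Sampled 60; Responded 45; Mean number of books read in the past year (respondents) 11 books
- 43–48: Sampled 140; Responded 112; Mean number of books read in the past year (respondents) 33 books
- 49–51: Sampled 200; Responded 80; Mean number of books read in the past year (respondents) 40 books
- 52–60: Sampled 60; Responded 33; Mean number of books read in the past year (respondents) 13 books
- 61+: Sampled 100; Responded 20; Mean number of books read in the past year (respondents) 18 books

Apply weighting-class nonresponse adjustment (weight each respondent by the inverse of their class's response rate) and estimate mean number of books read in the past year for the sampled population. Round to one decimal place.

Response rates by class: 18–42 45/60 = 75%, 43–48 112/140 = 80%, 49–51 80/200 = 40%, 52–60 33/60 = 55%, 61+ 20/100 = 20%.
With weight = n_sampled/n_responded per class, the weighted class total is n_sampled:
  18–42: 60 × 11 = 660
  43–48: 140 × 33 = 4620
  49–51: 200 × 40 = 8000
  52–60: 60 × 13 = 780
  61+: 100 × 18 = 1800
Adjusted estimate = 15,860 / 560 = 28.3214 → 28.3.

28.3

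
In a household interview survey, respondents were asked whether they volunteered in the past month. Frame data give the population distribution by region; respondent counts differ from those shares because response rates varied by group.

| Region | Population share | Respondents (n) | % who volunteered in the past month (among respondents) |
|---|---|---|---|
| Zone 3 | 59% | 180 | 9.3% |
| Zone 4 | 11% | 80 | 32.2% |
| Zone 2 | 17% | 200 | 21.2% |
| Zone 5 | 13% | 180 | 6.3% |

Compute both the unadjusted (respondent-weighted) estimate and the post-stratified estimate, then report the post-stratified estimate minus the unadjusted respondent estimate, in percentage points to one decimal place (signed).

-1.6 percentage points

Naive respondent-only estimate (weights = respondent counts):
  (180/640)×9.3 + (80/640)×32.2 + (200/640)×21.2 + (180/640)×6.3 = 15.0375%
Post-stratified estimate weights by population shares:
  0.59×9.3 + 0.11×32.2 + 0.17×21.2 + 0.13×6.3 = 13.452%
Difference = 13.452 − 15.0375 = -1.5855 pp.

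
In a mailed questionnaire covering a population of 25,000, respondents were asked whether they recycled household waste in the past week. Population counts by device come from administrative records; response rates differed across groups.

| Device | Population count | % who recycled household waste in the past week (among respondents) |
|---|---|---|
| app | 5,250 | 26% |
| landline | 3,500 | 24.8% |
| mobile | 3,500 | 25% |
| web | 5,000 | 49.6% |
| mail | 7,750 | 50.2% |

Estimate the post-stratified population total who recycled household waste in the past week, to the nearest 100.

9,500

Each cell contributes its population count × the respondent rate:
  app: 5,250 × 26% = 1365
  landline: 3,500 × 24.8% = 868
  mobile: 3,500 × 25% = 875
  web: 5,000 × 49.6% = 2480
  mail: 7,750 × 50.2% = 3890.5
Estimated total = 9478.5 → 9,500.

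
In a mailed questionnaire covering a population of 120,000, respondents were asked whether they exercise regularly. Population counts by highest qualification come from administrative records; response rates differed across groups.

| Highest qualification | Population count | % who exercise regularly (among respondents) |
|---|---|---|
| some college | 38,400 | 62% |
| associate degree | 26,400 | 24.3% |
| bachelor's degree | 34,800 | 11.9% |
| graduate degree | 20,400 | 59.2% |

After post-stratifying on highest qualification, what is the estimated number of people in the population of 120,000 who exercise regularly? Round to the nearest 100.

Each cell contributes its population count × the respondent rate:
  some college: 38,400 × 62% = 23,808
  associate degree: 26,400 × 24.3% = 6415.2
  bachelor's degree: 34,800 × 11.9% = 4141.2
  graduate degree: 20,400 × 59.2% = 12076.8
Estimated total = 46441.2 → 46,400.

46,400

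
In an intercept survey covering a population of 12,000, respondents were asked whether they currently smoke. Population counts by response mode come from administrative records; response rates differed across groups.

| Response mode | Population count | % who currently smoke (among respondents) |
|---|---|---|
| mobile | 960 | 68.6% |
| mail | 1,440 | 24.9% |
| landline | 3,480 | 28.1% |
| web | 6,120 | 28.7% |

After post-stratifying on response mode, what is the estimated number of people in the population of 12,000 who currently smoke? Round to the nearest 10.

3,750

Each cell contributes its population count × the respondent rate:
  mobile: 960 × 68.6% = 658.56
  mail: 1,440 × 24.9% = 358.56
  landline: 3,480 × 28.1% = 977.88
  web: 6,120 × 28.7% = 1756.44
Estimated total = 3751.44 → 3,750.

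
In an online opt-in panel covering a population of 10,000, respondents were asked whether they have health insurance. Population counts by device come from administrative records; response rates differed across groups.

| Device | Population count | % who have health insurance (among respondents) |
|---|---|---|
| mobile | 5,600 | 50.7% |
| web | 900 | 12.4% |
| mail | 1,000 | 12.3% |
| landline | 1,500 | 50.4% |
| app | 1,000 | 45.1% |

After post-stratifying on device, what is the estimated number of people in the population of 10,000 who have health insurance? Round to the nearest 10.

4,280

Apply each group's respondent rate to its population count:
  mobile: 5,600 × 50.7% = 2839.2
  web: 900 × 12.4% = 111.6
  mail: 1,000 × 12.3% = 123
  landline: 1,500 × 50.4% = 756
  app: 1,000 × 45.1% = 451
Estimated total = 4280.8 → 4,280.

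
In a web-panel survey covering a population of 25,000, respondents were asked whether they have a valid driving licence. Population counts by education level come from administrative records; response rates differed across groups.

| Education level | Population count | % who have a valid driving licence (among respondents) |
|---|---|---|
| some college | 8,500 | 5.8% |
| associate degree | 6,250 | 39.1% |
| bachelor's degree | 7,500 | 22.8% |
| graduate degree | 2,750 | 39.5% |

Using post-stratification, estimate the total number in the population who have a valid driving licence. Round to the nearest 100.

Each cell contributes its population count × the respondent rate:
  some college: 8,500 × 5.8% = 493
  associate degree: 6,250 × 39.1% = 2443.75
  bachelor's degree: 7,500 × 22.8% = 1710
  graduate degree: 2,750 × 39.5% = 1086.25
Estimated total = 5733 → 5,700.

5,700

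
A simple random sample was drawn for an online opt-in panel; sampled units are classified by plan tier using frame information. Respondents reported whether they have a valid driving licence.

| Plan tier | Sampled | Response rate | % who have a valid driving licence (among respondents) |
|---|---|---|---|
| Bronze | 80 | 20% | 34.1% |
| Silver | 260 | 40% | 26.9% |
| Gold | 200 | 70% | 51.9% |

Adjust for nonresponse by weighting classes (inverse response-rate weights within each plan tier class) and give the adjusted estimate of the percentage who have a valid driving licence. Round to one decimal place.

37.2%

With weight = n_sampled/n_responded per class, the weighted class total is n_sampled:
  Bronze: 80 × 34.1 = 2728
  Silver: 260 × 26.9 = 6994
  Gold: 200 × 51.9 = 10,380
Adjusted estimate = 20,102 / 540 = 37.2259 → 37.2%.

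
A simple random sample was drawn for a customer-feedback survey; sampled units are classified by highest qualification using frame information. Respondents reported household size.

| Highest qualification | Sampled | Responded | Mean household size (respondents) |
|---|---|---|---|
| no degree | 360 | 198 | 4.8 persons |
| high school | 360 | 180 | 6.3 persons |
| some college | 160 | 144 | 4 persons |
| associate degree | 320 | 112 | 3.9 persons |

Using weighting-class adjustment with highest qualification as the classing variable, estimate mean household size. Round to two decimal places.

4.90

Response rates by class: no degree 198/360 = 55%, high school 180/360 = 50%, some college 144/160 = 90%, associate degree 112/320 = 35%.
With weight = n_sampled/n_responded per class, the weighted class total is n_sampled:
  no degree: 360 × 4.8 = 1728
  high school: 360 × 6.3 = 2268
  some college: 160 × 4 = 640
  associate degree: 320 × 3.9 = 1248
Adjusted estimate = 5884 / 1,200 = 4.90333 → 4.90.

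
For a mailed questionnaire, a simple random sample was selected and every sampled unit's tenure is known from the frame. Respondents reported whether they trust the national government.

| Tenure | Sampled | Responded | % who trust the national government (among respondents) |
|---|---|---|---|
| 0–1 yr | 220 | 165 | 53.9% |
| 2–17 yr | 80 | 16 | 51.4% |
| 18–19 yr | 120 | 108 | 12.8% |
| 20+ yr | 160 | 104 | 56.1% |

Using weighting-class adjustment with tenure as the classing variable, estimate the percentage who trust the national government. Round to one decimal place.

Class response rates: 0–1 yr 165/220 = 75%, 2–17 yr 16/80 = 20%, 18–19 yr 108/120 = 90%, 20+ yr 104/160 = 65%.
Each respondent's weight = sampled/responded in their class; summing within a class gives n_sampled, so:
  0–1 yr: 220 × 53.9 = 11,858
  2–17 yr: 80 × 51.4 = 4112
  18–19 yr: 120 × 12.8 = 1536
  20+ yr: 160 × 56.1 = 8976
Adjusted estimate = 26,482 / 580 = 45.6586 → 45.7%.

45.7%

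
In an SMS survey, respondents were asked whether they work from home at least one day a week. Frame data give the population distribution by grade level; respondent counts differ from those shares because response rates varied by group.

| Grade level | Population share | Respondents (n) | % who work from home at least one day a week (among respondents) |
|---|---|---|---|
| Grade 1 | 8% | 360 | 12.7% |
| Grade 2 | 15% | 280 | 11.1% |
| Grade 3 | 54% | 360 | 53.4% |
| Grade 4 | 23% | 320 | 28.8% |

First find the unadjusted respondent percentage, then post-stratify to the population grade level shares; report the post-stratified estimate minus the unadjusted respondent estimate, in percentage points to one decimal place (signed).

+10.8 percentage points

Without adjustment, the pooled respondent share is:
  (360/1320)×12.7 + (280/1320)×11.1 + (360/1320)×53.4 + (320/1320)×28.8 = 27.3636%
Post-stratifying to population shares instead:
  0.08×12.7 + 0.15×11.1 + 0.54×53.4 + 0.23×28.8 = 38.141%
Difference = 38.141 − 27.3636 = 10.7774 pp.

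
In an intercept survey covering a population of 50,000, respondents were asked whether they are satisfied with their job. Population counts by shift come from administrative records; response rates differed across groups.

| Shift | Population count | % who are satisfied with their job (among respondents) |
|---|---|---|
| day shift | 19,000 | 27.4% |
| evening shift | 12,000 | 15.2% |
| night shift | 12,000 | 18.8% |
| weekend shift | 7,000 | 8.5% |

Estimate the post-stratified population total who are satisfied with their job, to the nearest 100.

9,900

Estimated count per cell = population count × respondent percentage:
  day shift: 19,000 × 27.4% = 5206
  evening shift: 12,000 × 15.2% = 1824
  night shift: 12,000 × 18.8% = 2256
  weekend shift: 7,000 × 8.5% = 595
Estimated total = 9881 → 9,900.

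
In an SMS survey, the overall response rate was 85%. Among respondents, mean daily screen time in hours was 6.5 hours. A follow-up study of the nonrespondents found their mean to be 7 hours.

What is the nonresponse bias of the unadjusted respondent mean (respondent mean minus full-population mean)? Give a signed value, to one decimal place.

-0.1

Nonresponse fraction = 1 − 0.85 = 0.15.
Bias = (nonresponse fraction) × (respondent mean − nonrespondent mean)
     = 0.15 × (6.5 − 7) = 0.15 × -0.5 = -0.075.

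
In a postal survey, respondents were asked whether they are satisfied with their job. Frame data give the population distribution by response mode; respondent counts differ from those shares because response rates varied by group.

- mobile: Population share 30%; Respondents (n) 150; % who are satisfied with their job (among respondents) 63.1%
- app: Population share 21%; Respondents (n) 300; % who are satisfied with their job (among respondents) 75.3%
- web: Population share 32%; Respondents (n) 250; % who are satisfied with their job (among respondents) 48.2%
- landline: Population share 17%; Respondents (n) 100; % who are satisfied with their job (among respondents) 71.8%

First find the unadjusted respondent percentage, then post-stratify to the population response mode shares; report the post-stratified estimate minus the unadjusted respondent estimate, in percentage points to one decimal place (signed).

Without adjustment, the pooled respondent share is:
  (150/800)×63.1 + (300/800)×75.3 + (250/800)×48.2 + (100/800)×71.8 = 64.1063%
Reweighting by population response mode shares:
  0.3×63.1 + 0.21×75.3 + 0.32×48.2 + 0.17×71.8 = 62.373%
Difference = 62.373 − 64.1063 = -1.7333 pp.

-1.7 percentage points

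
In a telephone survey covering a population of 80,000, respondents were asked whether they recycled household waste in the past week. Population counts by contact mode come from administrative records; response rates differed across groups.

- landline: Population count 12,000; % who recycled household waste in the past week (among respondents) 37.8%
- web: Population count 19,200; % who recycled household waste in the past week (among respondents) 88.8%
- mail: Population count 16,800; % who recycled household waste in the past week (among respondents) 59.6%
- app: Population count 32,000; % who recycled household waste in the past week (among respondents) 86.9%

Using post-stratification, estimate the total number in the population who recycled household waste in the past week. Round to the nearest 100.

59,400

Estimated count per cell = population count × respondent percentage:
  landline: 12,000 × 37.8% = 4536
  web: 19,200 × 88.8% = 17049.6
  mail: 16,800 × 59.6% = 10012.8
  app: 32,000 × 86.9% = 27,808
Estimated total = 59406.4 → 59,400.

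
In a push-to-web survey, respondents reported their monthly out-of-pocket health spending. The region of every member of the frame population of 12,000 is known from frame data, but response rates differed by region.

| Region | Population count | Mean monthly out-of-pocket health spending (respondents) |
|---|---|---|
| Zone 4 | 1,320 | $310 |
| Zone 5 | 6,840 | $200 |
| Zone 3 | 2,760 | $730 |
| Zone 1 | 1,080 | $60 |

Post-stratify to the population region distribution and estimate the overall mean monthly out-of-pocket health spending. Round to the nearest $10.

Weight each group's respondent value by its population share:
  Zone 4: (1,320/12,000) × 310 = 34.1
  Zone 5: (6,840/12,000) × 200 = 114
  Zone 3: (2,760/12,000) × 730 = 167.9
  Zone 1: (1,080/12,000) × 60 = 5.4
Post-stratified estimate = 321.4 → $320.

$320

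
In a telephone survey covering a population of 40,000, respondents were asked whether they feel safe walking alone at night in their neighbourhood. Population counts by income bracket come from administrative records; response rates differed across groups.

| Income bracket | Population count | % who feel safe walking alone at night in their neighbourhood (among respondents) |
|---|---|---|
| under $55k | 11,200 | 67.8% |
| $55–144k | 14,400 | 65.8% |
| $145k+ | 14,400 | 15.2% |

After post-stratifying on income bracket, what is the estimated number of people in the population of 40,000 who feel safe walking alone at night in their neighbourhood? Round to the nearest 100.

19,300

Each cell contributes its population count × the respondent rate:
  under $55k: 11,200 × 67.8% = 7593.6
  $55–144k: 14,400 × 65.8% = 9475.2
  $145k+: 14,400 × 15.2% = 2188.8
Estimated total = 19257.6 → 19,300.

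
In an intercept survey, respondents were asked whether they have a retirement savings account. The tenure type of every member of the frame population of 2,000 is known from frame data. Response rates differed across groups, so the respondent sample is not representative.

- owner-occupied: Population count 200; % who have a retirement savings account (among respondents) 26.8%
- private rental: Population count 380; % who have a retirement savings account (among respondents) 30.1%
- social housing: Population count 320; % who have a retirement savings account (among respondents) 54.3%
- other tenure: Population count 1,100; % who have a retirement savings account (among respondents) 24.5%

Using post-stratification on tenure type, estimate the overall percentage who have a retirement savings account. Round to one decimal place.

Weight each group's respondent value by its population share:
  owner-occupied: (200/2,000) × 26.8 = 2.68
  private rental: (380/2,000) × 30.1 = 5.719
  social housing: (320/2,000) × 54.3 = 8.688
  other tenure: (1,100/2,000) × 24.5 = 13.475
Post-stratified estimate = 30.562 → 30.6%.

30.6%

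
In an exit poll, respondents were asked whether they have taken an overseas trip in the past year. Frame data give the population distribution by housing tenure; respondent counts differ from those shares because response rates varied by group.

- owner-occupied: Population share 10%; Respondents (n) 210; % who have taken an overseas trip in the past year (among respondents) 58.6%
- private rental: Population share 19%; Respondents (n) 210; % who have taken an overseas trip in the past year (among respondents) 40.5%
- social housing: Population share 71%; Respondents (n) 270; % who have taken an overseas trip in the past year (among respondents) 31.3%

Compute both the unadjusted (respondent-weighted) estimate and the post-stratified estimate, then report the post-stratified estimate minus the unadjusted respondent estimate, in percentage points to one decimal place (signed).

Unadjusted (pooled respondent) estimate weights by respondent counts:
  (210/690)×58.6 + (210/690)×40.5 + (270/690)×31.3 = 42.4087%
Reweighting by population housing tenure shares:
  0.1×58.6 + 0.19×40.5 + 0.71×31.3 = 35.778%
Difference = 35.778 − 42.4087 = -6.6307 pp.

-6.6 percentage points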